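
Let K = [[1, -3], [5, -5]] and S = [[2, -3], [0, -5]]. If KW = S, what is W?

W = [[-1, 0], [-1, 1]]

Left-multiplying both sides by K⁻¹ gives W = K⁻¹S.
K has determinant 10; K⁻¹ = [[-1/2, 3/10], [-1/2, 1/10]].
W = K⁻¹S = [[-1/2, 3/10], [-1/2, 1/10]] · [[2, -3], [0, -5]] = [[-1, 0], [-1, 1]].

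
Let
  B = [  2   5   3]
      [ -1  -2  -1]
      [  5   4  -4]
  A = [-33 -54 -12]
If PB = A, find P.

Since B sits to the right of P, P = AB⁻¹.
B has determinant -3; B⁻¹ = [[-4, -32/3, -1/3], [3, 23/3, 1/3], [-2, -17/3, -1/3]].
P = AB⁻¹ = [[-33, -54, -12]] · [[-4, -32/3, -1/3], [3, 23/3, 1/3], [-2, -17/3, -1/3]] = [[-6, 6, -3]].

P = [[-6, 6, -3]]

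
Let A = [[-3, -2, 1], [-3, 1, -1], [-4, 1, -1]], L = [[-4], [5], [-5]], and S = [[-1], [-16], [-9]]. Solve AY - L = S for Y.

Y = [[3], [-2], [0]]

AY = S + L = [[-5], [-11], [-14]].
A is on the left of Y, so left-multiply by A⁻¹: Y = A⁻¹(S + L).
det A = -1, so A⁻¹ = [[0, 1, -1], [-1, -7, 6], [-1, -11, 9]].
Y = A⁻¹(S + L) = [[3], [-2], [0]].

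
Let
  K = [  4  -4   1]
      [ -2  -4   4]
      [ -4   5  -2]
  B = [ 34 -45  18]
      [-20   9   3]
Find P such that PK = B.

Since K sits to the right of P, P = BK⁻¹.
det K = 6; the adjugate gives K⁻¹ = [[-2, -1/2, -2], [-10/3, -2/3, -3], [-13/3, -2/3, -4]].
P = BK⁻¹ = [[34, -45, 18], [-20, 9, 3]] · [[-2, -1/2, -2], [-10/3, -2/3, -3], [-13/3, -2/3, -4]] = [[4, 1, -5], [-3, 2, 1]].

P = [[4, 1, -5], [-3, 2, 1]]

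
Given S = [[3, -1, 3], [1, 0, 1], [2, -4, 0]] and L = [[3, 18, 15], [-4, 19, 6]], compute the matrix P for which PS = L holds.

P = [[6, -3, -6], [1, 3, -5]]

Since S sits to the right of P, P = LS⁻¹.
det S = -2; the adjugate gives S⁻¹ = [[-2, 6, 1/2], [-1, 3, 0], [2, -5, -1/2]].
P = LS⁻¹ = [[3, 18, 15], [-4, 19, 6]] · [[-2, 6, 1/2], [-1, 3, 0], [2, -5, -1/2]] = [[6, -3, -6], [1, 3, -5]].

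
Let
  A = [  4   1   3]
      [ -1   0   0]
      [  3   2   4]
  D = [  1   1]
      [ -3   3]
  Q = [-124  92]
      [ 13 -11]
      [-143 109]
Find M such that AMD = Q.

M = [[-1, 4], [3, 5], [-5, 5]]

M = A⁻¹QD⁻¹ (apply A⁻¹ on the left and D⁻¹ on the right).
A has determinant -2; A⁻¹ = [[0, -1, 0], [-2, -7/2, 3/2], [1, 5/2, -1/2]].
det D = 6; the adjugate gives D⁻¹ = [[1/2, -1/6], [1/2, 1/6]].
A⁻¹Q = [[-13, 11], [-12, 18], [-20, 10]].
M = (A⁻¹Q)D⁻¹ = [[-1, 4], [3, 5], [-5, 5]].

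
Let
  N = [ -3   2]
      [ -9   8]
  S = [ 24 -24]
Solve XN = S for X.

X = [[4, -4]]

N is on the right of X, so right-multiply by N⁻¹: X = SN⁻¹.
N has determinant -6; N⁻¹ = [[-4/3, 1/3], [-3/2, 1/2]].
X = SN⁻¹ = [[24, -24]] · [[-4/3, 1/3], [-3/2, 1/2]] = [[4, -4]].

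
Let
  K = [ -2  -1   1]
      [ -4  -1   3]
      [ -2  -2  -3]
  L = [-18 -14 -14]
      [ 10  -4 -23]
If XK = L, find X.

Right-multiplying both sides by K⁻¹ gives X = LK⁻¹.
det K = 6; the adjugate gives K⁻¹ = [[3/2, -5/6, -1/3], [-3, 4/3, 1/3], [1, -1/3, -1/3]].
X = LK⁻¹ = [[-18, -14, -14], [10, -4, -23]] · [[3/2, -5/6, -1/3], [-3, 4/3, 1/3], [1, -1/3, -1/3]] = [[1, 1, 6], [4, -6, 3]].

X = [[1, 1, 6], [4, -6, 3]]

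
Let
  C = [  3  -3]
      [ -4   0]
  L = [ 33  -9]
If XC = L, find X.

Since C sits to the right of X, X = LC⁻¹.
det C = -12; the adjugate gives C⁻¹ = [[0, -1/4], [-1/3, -1/4]].
X = LC⁻¹ = [[33, -9]] · [[0, -1/4], [-1/3, -1/4]] = [[3, -6]].

X = [[3, -6]]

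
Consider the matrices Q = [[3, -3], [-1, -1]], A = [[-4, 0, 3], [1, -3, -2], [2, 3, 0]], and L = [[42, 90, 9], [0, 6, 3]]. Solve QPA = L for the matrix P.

Left-multiply by Q⁻¹ and right-multiply by A⁻¹: P = Q⁻¹LA⁻¹.
Q has determinant -6; Q⁻¹ = [[1/6, -1/2], [-1/6, -1/2]].
det A = 3, so A⁻¹ = [[2, 3, 3], [-4/3, -2, -5/3], [3, 4, 4]].
Q⁻¹L = [[7, 12, 0], [-7, -18, -3]].
P = (Q⁻¹L)A⁻¹ = [[-2, -3, 1], [1, 3, -3]].

P = [[-2, -3, 1], [1, 3, -3]]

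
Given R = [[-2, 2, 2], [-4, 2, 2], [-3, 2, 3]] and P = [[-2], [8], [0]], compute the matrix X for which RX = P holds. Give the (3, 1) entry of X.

R is on the left of X, so left-multiply by R⁻¹: X = R⁻¹P.
det R = 4; the adjugate gives R⁻¹ = [[1/2, -1/2, 0], [3/2, 0, -1], [-1/2, -1/2, 1]].
X = R⁻¹P = [[1/2, -1/2, 0], [3/2, 0, -1], [-1/2, -1/2, 1]] · [[-2], [8], [0]] = [[-5], [-3], [-3]].

-3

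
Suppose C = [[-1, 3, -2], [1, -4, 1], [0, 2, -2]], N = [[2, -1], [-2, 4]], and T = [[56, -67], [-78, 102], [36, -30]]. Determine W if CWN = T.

Isolating W: multiply by C⁻¹ from the left and N⁻¹ from the right, so W = C⁻¹TN⁻¹.
C has determinant -4; C⁻¹ = [[-3/2, -1/2, 5/4], [-1/2, -1/2, 1/4], [-1/2, -1/2, -1/4]].
det N = 6, so N⁻¹ = [[2/3, 1/6], [1/3, 1/3]].
C⁻¹T = [[0, 12], [20, -25], [2, -10]].
W = (C⁻¹T)N⁻¹ = [[4, 4], [5, -5], [-2, -3]].

W = [[4, 4], [5, -5], [-2, -3]]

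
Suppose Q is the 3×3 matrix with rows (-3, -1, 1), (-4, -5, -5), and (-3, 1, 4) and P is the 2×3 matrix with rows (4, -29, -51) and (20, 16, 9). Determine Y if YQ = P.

Since Q sits to the right of Y, Y = PQ⁻¹.
det Q = -5; the adjugate gives Q⁻¹ = [[3, -1, -2], [-31/5, 9/5, 19/5], [19/5, -6/5, -11/5]].
Y = PQ⁻¹ = [[4, -29, -51], [20, 16, 9]] · [[3, -1, -2], [-31/5, 9/5, 19/5], [19/5, -6/5, -11/5]] = [[-2, 5, -6], [-5, -2, 1]].

Y = [[-2, 5, -6], [-5, -2, 1]]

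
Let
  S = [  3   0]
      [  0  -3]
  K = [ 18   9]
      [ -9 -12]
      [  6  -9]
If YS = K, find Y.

Y = [[6, -3], [-3, 4], [2, 3]]

S is on the right of Y, so right-multiply by S⁻¹: Y = KS⁻¹.
det S = -9; the adjugate gives S⁻¹ = [[1/3, 0], [0, -1/3]].
Y = KS⁻¹ = [[18, 9], [-9, -12], [6, -9]] · [[1/3, 0], [0, -1/3]] = [[6, -3], [-3, 4], [2, 3]].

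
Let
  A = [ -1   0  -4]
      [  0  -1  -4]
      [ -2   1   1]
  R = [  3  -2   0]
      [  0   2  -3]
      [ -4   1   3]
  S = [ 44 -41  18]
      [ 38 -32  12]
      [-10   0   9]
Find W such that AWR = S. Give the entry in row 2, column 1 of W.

W = A⁻¹SR⁻¹ (apply A⁻¹ on the left and R⁻¹ on the right).
det A = 5, so A⁻¹ = [[3/5, -4/5, -4/5], [8/5, -9/5, -4/5], [-2/5, 1/5, 1/5]].
det R = 3, so R⁻¹ = [[3, 2, 2], [4, 3, 3], [8/3, 5/3, 2]].
A⁻¹S = [[4, 1, -6], [10, -8, 0], [-12, 10, -3]].
W = (A⁻¹S)R⁻¹ = [[0, 1, -1], [-2, -4, -4], [-4, 1, 0]].

-2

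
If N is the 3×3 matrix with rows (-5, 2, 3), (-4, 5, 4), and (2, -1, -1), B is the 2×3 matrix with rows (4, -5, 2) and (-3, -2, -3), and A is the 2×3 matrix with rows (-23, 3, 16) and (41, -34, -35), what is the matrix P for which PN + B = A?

PN = A − B = [[-27, 8, 14], [44, -32, -32]].
N is on the right of P, so right-multiply by N⁻¹: P = (A − B)N⁻¹.
det N = -5; the adjugate gives N⁻¹ = [[1/5, 1/5, 7/5], [-4/5, 1/5, -8/5], [6/5, 1/5, 17/5]].
P = (A − B)N⁻¹ = [[5, -1, -3], [-4, -4, 4]].

P = [[5, -1, -3], [-4, -4, 4]]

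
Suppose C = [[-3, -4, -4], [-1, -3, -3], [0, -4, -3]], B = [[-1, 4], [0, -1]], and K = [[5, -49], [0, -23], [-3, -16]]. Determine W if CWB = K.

W = [[3, 1], [0, -4], [-1, -4]]

Isolating W: multiply by C⁻¹ from the left and B⁻¹ from the right, so W = C⁻¹KB⁻¹.
C has determinant 5; C⁻¹ = [[-3/5, 4/5, 0], [-3/5, 9/5, -1], [4/5, -12/5, 1]].
B has determinant 1; B⁻¹ = [[-1, -4], [0, -1]].
C⁻¹K = [[-3, 11], [0, 4], [1, 0]].
W = (C⁻¹K)B⁻¹ = [[3, 1], [0, -4], [-1, -4]].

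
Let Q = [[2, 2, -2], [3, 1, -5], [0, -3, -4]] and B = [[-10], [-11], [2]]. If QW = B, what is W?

Q is on the left of W, so left-multiply by Q⁻¹: W = Q⁻¹B.
Q has determinant 4; Q⁻¹ = [[-19/4, 7/2, -2], [3, -2, 1], [-9/4, 3/2, -1]].
W = Q⁻¹B = [[-19/4, 7/2, -2], [3, -2, 1], [-9/4, 3/2, -1]] · [[-10], [-11], [2]] = [[5], [-6], [4]].

W = [[5], [-6], [4]]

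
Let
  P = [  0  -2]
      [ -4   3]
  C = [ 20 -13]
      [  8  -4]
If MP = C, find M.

M = [[-1, -5], [-1, -2]]

P is on the right of M, so right-multiply by P⁻¹: M = CP⁻¹.
P has determinant -8; P⁻¹ = [[-3/8, -1/4], [-1/2, 0]].
M = CP⁻¹ = [[20, -13], [8, -4]] · [[-3/8, -1/4], [-1/2, 0]] = [[-1, -5], [-1, -2]].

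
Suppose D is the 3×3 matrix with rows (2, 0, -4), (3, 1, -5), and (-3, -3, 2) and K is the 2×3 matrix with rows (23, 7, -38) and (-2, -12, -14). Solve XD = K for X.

Since D sits to the right of X, X = KD⁻¹.
det D = -2; the adjugate gives D⁻¹ = [[13/2, -6, -2], [-9/2, 4, 1], [3, -3, -1]].
X = KD⁻¹ = [[23, 7, -38], [-2, -12, -14]] · [[13/2, -6, -2], [-9/2, 4, 1], [3, -3, -1]] = [[4, 4, -1], [-1, 6, 6]].

X = [[4, 4, -1], [-1, 6, 6]]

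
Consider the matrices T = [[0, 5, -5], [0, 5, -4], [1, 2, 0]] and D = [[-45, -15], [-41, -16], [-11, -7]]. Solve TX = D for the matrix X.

Since T multiplies X on the left, X = T⁻¹D.
det T = 5; the adjugate gives T⁻¹ = [[8/5, -2, 1], [-4/5, 1, 0], [-1, 1, 0]].
X = T⁻¹D = [[8/5, -2, 1], [-4/5, 1, 0], [-1, 1, 0]] · [[-45, -15], [-41, -16], [-11, -7]] = [[-1, 1], [-5, -4], [4, -1]].

X = [[-1, 1], [-5, -4], [4, -1]]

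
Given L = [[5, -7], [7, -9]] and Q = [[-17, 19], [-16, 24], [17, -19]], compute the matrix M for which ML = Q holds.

L is on the right of M, so right-multiply by L⁻¹: M = QL⁻¹.
L has determinant 4; L⁻¹ = [[-9/4, 7/4], [-7/4, 5/4]].
M = QL⁻¹ = [[-17, 19], [-16, 24], [17, -19]] · [[-9/4, 7/4], [-7/4, 5/4]] = [[5, -6], [-6, 2], [-5, 6]].

M = [[5, -6], [-6, 2], [-5, 6]]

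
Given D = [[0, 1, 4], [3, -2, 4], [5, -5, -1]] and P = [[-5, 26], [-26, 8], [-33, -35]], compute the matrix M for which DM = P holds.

Left-multiplying both sides by D⁻¹ gives M = D⁻¹P.
D has determinant 3; D⁻¹ = [[22/3, -19/3, 4], [23/3, -20/3, 4], [-5/3, 5/3, -1]].
M = D⁻¹P = [[22/3, -19/3, 4], [23/3, -20/3, 4], [-5/3, 5/3, -1]] · [[-5, 26], [-26, 8], [-33, -35]] = [[-4, 0], [3, 6], [-2, 5]].

M = [[-4, 0], [3, 6], [-2, 5]]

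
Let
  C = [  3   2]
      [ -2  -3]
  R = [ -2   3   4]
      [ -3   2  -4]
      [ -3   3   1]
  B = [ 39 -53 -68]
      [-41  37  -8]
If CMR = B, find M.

Left-multiply by C⁻¹ and right-multiply by R⁻¹: M = C⁻¹BR⁻¹.
C has determinant -5; C⁻¹ = [[3/5, 2/5], [-2/5, -3/5]].
det R = 5; the adjugate gives R⁻¹ = [[14/5, 9/5, -4], [3, 2, -4], [-3/5, -3/5, 1]].
C⁻¹B = [[7, -17, -44], [9, -1, 32]].
M = (C⁻¹B)R⁻¹ = [[-5, 5, -4], [3, -5, 0]].

M = [[-5, 5, -4], [3, -5, 0]]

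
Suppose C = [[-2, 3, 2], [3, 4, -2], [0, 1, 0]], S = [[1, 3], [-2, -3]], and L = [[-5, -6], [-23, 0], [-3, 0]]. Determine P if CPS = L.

P = C⁻¹LS⁻¹ (apply C⁻¹ on the left and S⁻¹ on the right).
det C = 2, so C⁻¹ = [[1, 1, -7], [0, 0, 1], [3/2, 1, -17/2]].
det S = 3, so S⁻¹ = [[-1, -1], [2/3, 1/3]].
C⁻¹L = [[-7, -6], [-3, 0], [-5, -9]].
P = (C⁻¹L)S⁻¹ = [[3, 5], [3, 3], [-1, 2]].

P = [[3, 5], [3, 3], [-1, 2]]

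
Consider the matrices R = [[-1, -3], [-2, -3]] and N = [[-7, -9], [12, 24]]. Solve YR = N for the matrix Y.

Since R sits to the right of Y, Y = NR⁻¹.
det R = -3; the adjugate gives R⁻¹ = [[1, -1], [-2/3, 1/3]].
Y = NR⁻¹ = [[-7, -9], [12, 24]] · [[1, -1], [-2/3, 1/3]] = [[-1, 4], [-4, -4]].

Y = [[-1, 4], [-4, -4]]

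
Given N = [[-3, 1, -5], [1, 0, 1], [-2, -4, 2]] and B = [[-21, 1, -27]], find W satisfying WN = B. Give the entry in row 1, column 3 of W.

1

Right-multiplying both sides by N⁻¹ gives W = BN⁻¹.
det N = 4; the adjugate gives N⁻¹ = [[1, 9/2, 1/4], [-1, -4, -1/2], [-1, -7/2, -1/4]].
W = BN⁻¹ = [[-21, 1, -27]] · [[1, 9/2, 1/4], [-1, -4, -1/2], [-1, -7/2, -1/4]] = [[5, -4, 1]].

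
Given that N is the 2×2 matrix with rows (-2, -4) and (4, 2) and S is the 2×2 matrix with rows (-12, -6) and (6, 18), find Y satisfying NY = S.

Left-multiplying both sides by N⁻¹ gives Y = N⁻¹S.
det N = 12, so N⁻¹ = [[1/6, 1/3], [-1/3, -1/6]].
Y = N⁻¹S = [[1/6, 1/3], [-1/3, -1/6]] · [[-12, -6], [6, 18]] = [[0, 5], [3, -1]].

Y = [[0, 5], [3, -1]]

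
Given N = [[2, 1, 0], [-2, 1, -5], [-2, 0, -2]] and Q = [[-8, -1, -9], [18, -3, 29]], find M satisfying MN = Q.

N is on the right of M, so right-multiply by N⁻¹: M = QN⁻¹.
det N = 2; the adjugate gives N⁻¹ = [[-1, 1, -5/2], [3, -2, 5], [1, -1, 2]].
M = QN⁻¹ = [[-8, -1, -9], [18, -3, 29]] · [[-1, 1, -5/2], [3, -2, 5], [1, -1, 2]] = [[-4, 3, -3], [2, -5, -2]].

M = [[-4, 3, -3], [2, -5, -2]]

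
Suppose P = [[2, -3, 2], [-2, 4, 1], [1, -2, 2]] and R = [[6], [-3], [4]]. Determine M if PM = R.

Since P multiplies M on the left, M = P⁻¹R.
det P = 5, so P⁻¹ = [[2, 2/5, -11/5], [1, 2/5, -6/5], [0, 1/5, 2/5]].
M = P⁻¹R = [[2, 2/5, -11/5], [1, 2/5, -6/5], [0, 1/5, 2/5]] · [[6], [-3], [4]] = [[2], [0], [1]].

M = [[2], [0], [1]]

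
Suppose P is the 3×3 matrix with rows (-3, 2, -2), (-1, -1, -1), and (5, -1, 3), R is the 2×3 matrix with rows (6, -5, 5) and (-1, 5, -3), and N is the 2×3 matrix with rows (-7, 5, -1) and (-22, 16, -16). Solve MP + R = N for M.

M = [[1, -5, -3], [4, -1, -2]]

MP = N − R = [[-13, 10, -6], [-21, 11, -13]].
Right-multiplying both sides by P⁻¹ gives M = (N − R)P⁻¹.
P has determinant -4; P⁻¹ = [[1, 1, 1], [1/2, -1/4, 1/4], [-3/2, -7/4, -5/4]].
M = (N − R)P⁻¹ = [[1, -5, -3], [4, -1, -2]].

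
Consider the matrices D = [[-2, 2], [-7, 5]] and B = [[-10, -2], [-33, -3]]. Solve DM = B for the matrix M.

D is on the left of M, so left-multiply by D⁻¹: M = D⁻¹B.
det D = 4, so D⁻¹ = [[5/4, -1/2], [7/4, -1/2]].
M = D⁻¹B = [[5/4, -1/2], [7/4, -1/2]] · [[-10, -2], [-33, -3]] = [[4, -1], [-1, -2]].

M = [[4, -1], [-1, -2]]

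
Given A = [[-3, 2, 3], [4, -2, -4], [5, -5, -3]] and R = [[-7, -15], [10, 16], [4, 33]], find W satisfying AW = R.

A is on the left of W, so left-multiply by A⁻¹: W = A⁻¹R.
det A = -4; the adjugate gives A⁻¹ = [[7/2, 9/4, 1/2], [2, 3/2, 0], [5/2, 5/4, 1/2]].
W = A⁻¹R = [[7/2, 9/4, 1/2], [2, 3/2, 0], [5/2, 5/4, 1/2]] · [[-7, -15], [10, 16], [4, 33]] = [[0, 0], [1, -6], [-3, -1]].

W = [[0, 0], [1, -6], [-3, -1]]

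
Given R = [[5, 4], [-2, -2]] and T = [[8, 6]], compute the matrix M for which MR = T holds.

M = [[2, 1]]

R is on the right of M, so right-multiply by R⁻¹: M = TR⁻¹.
det R = -2, so R⁻¹ = [[1, 2], [-1, -5/2]].
M = TR⁻¹ = [[8, 6]] · [[1, 2], [-1, -5/2]] = [[2, 1]].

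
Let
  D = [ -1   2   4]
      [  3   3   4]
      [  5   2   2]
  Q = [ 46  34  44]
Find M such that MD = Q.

D is on the right of M, so right-multiply by D⁻¹: M = QD⁻¹.
D has determinant -6; D⁻¹ = [[1/3, -2/3, 2/3], [-7/3, 11/3, -8/3], [3/2, -2, 3/2]].
M = QD⁻¹ = [[46, 34, 44]] · [[1/3, -2/3, 2/3], [-7/3, 11/3, -8/3], [3/2, -2, 3/2]] = [[2, 6, 6]].

M = [[2, 6, 6]]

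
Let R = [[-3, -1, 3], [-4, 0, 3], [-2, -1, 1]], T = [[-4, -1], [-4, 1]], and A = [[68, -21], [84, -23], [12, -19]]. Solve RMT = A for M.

M = [[-4, 4], [-5, 1], [-5, -2]]

Isolating M: multiply by R⁻¹ from the left and T⁻¹ from the right, so M = R⁻¹AT⁻¹.
det R = 5, so R⁻¹ = [[3/5, -2/5, -3/5], [-2/5, 3/5, -3/5], [4/5, -1/5, -4/5]].
det T = -8; the adjugate gives T⁻¹ = [[-1/8, -1/8], [-1/2, 1/2]].
R⁻¹A = [[0, 8], [16, 6], [28, 3]].
M = (R⁻¹A)T⁻¹ = [[-4, 4], [-5, 1], [-5, -2]].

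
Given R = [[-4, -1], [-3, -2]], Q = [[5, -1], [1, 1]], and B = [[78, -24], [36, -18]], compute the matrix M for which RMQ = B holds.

M = [[-5, 1], [3, 3]]

M = R⁻¹BQ⁻¹ (apply R⁻¹ on the left and Q⁻¹ on the right).
det R = 5; the adjugate gives R⁻¹ = [[-2/5, 1/5], [3/5, -4/5]].
det Q = 6, so Q⁻¹ = [[1/6, 1/6], [-1/6, 5/6]].
R⁻¹B = [[-24, 6], [18, 0]].
M = (R⁻¹B)Q⁻¹ = [[-5, 1], [3, 3]].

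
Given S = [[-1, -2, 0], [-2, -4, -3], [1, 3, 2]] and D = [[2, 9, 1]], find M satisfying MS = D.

Right-multiplying both sides by S⁻¹ gives M = DS⁻¹.
det S = -3, so S⁻¹ = [[-1/3, -4/3, -2], [-1/3, 2/3, 1], [2/3, -1/3, 0]].
M = DS⁻¹ = [[2, 9, 1]] · [[-1/3, -4/3, -2], [-1/3, 2/3, 1], [2/3, -1/3, 0]] = [[-3, 3, 5]].

M = [[-3, 3, 5]]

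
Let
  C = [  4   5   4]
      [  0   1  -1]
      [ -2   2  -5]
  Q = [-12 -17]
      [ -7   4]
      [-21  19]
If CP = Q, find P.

Since C multiplies P on the left, P = C⁻¹Q.
det C = 6; the adjugate gives C⁻¹ = [[-1/2, 11/2, -3/2], [1/3, -2, 2/3], [1/3, -3, 2/3]].
P = C⁻¹Q = [[-1/2, 11/2, -3/2], [1/3, -2, 2/3], [1/3, -3, 2/3]] · [[-12, -17], [-7, 4], [-21, 19]] = [[-1, 2], [-4, -1], [3, -5]].

P = [[-1, 2], [-4, -1], [3, -5]]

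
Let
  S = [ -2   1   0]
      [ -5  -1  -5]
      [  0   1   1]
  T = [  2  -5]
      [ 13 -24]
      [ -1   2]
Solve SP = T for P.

Left-multiplying both sides by S⁻¹ gives P = S⁻¹T.
det S = -3, so S⁻¹ = [[-4/3, 1/3, 5/3], [-5/3, 2/3, 10/3], [5/3, -2/3, -7/3]].
P = S⁻¹T = [[-4/3, 1/3, 5/3], [-5/3, 2/3, 10/3], [5/3, -2/3, -7/3]] · [[2, -5], [13, -24], [-1, 2]] = [[0, 2], [2, -1], [-3, 3]].

P = [[0, 2], [2, -1], [-3, 3]]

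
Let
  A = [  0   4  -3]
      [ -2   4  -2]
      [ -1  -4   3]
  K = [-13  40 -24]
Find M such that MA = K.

Right-multiplying both sides by A⁻¹ gives M = KA⁻¹.
det A = -4; the adjugate gives A⁻¹ = [[-1, 0, -1], [-2, 3/4, -3/2], [-3, 1, -2]].
M = KA⁻¹ = [[-13, 40, -24]] · [[-1, 0, -1], [-2, 3/4, -3/2], [-3, 1, -2]] = [[5, 6, 1]].

M = [[5, 6, 1]]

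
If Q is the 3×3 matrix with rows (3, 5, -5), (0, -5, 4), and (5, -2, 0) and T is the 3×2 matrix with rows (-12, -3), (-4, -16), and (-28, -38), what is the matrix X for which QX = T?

X = [[-4, -6], [4, 4], [4, 1]]

Since Q multiplies X on the left, X = Q⁻¹T.
det Q = -1, so Q⁻¹ = [[-8, -10, 5], [-20, -25, 12], [-25, -31, 15]].
X = Q⁻¹T = [[-8, -10, 5], [-20, -25, 12], [-25, -31, 15]] · [[-12, -3], [-4, -16], [-28, -38]] = [[-4, -6], [4, 4], [4, 1]].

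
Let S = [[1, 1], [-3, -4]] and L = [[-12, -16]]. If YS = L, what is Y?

Right-multiplying both sides by S⁻¹ gives Y = LS⁻¹.
det S = -1, so S⁻¹ = [[4, 1], [-3, -1]].
Y = LS⁻¹ = [[-12, -16]] · [[4, 1], [-3, -1]] = [[0, 4]].

Y = [[0, 4]]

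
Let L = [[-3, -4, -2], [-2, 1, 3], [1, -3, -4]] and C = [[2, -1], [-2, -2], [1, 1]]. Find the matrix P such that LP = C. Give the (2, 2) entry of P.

Since L multiplies P on the left, P = L⁻¹C.
L has determinant -5; L⁻¹ = [[-1, 2, 2], [1, -14/5, -13/5], [-1, 13/5, 11/5]].
P = L⁻¹C = [[-1, 2, 2], [1, -14/5, -13/5], [-1, 13/5, 11/5]] · [[2, -1], [-2, -2], [1, 1]] = [[-4, -1], [5, 2], [-5, -2]].

2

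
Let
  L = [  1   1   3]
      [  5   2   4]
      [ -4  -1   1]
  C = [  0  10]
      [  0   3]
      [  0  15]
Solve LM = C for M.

M = [[0, -3], [0, 1], [0, 4]]

L is on the left of M, so left-multiply by L⁻¹: M = L⁻¹C.
L has determinant -6; L⁻¹ = [[-1, 2/3, 1/3], [7/2, -13/6, -11/6], [-1/2, 1/2, 1/2]].
M = L⁻¹C = [[-1, 2/3, 1/3], [7/2, -13/6, -11/6], [-1/2, 1/2, 1/2]] · [[0, 10], [0, 3], [0, 15]] = [[0, -3], [0, 1], [0, 4]].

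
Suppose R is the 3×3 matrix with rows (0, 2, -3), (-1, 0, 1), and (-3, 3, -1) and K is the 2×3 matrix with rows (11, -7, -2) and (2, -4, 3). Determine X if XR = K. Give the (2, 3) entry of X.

Right-multiplying both sides by R⁻¹ gives X = KR⁻¹.
det R = 1, so R⁻¹ = [[-3, -7, 2], [-4, -9, 3], [-3, -6, 2]].
X = KR⁻¹ = [[11, -7, -2], [2, -4, 3]] · [[-3, -7, 2], [-4, -9, 3], [-3, -6, 2]] = [[1, -2, -3], [1, 4, -2]].

-2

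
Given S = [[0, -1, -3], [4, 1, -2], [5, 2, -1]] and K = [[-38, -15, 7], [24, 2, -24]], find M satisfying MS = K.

M = [[1, -2, -6], [4, 6, 0]]

Since S sits to the right of M, M = KS⁻¹.
det S = -3; the adjugate gives S⁻¹ = [[-1, 7/3, -5/3], [2, -5, 4], [-1, 5/3, -4/3]].
M = KS⁻¹ = [[-38, -15, 7], [24, 2, -24]] · [[-1, 7/3, -5/3], [2, -5, 4], [-1, 5/3, -4/3]] = [[1, -2, -6], [4, 6, 0]].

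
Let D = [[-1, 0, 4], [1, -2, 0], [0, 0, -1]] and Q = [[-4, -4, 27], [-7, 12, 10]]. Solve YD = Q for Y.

D is on the right of Y, so right-multiply by D⁻¹: Y = QD⁻¹.
det D = -2; the adjugate gives D⁻¹ = [[-1, 0, -4], [-1/2, -1/2, -2], [0, 0, -1]].
Y = QD⁻¹ = [[-4, -4, 27], [-7, 12, 10]] · [[-1, 0, -4], [-1/2, -1/2, -2], [0, 0, -1]] = [[6, 2, -3], [1, -6, -6]].

Y = [[6, 2, -3], [1, -6, -6]]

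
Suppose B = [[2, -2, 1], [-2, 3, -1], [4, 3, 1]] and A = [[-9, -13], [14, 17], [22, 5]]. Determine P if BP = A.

Since B multiplies P on the left, P = B⁻¹A.
B has determinant -2; B⁻¹ = [[-3, -5/2, 1/2], [1, 1, 0], [9, 7, -1]].
P = B⁻¹A = [[-3, -5/2, 1/2], [1, 1, 0], [9, 7, -1]] · [[-9, -13], [14, 17], [22, 5]] = [[3, -1], [5, 4], [-5, -3]].

P = [[3, -1], [5, 4], [-5, -3]]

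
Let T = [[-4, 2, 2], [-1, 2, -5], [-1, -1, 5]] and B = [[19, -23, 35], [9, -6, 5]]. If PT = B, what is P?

Since T sits to the right of P, P = BT⁻¹.
det T = 6, so T⁻¹ = [[5/6, -2, -7/3], [5/3, -3, -11/3], [1/2, -1, -1]].
P = BT⁻¹ = [[19, -23, 35], [9, -6, 5]] · [[5/6, -2, -7/3], [5/3, -3, -11/3], [1/2, -1, -1]] = [[-5, -4, 5], [0, -5, -4]].

P = [[-5, -4, 5], [0, -5, -4]]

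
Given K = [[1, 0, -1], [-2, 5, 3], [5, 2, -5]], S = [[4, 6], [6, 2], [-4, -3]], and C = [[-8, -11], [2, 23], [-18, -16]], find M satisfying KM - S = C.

KM = C + S = [[-4, -5], [8, 25], [-22, -19]].
Since K multiplies M on the left, M = K⁻¹(C + S).
det K = -2, so K⁻¹ = [[31/2, 1, -5/2], [-5/2, 0, 1/2], [29/2, 1, -5/2]].
M = K⁻¹(C + S) = [[1, -5], [-1, 3], [5, 0]].

M = [[1, -5], [-1, 3], [5, 0]]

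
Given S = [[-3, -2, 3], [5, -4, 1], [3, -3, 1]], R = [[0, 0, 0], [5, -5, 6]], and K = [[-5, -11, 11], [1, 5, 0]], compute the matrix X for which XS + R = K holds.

X = [[3, -1, 3], [-1, 1, -4]]

XS = K − R = [[-5, -11, 11], [-4, 10, -6]].
S is on the right of X, so right-multiply by S⁻¹: X = (K − R)S⁻¹.
det S = -2; the adjugate gives S⁻¹ = [[1/2, 7/2, -5], [1, 6, -9], [3/2, 15/2, -11]].
X = (K − R)S⁻¹ = [[3, -1, 3], [-1, 1, -4]].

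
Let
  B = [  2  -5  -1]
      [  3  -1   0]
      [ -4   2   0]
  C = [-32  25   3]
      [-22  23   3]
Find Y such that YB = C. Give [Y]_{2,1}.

-3

Right-multiplying both sides by B⁻¹ gives Y = CB⁻¹.
det B = -2; the adjugate gives B⁻¹ = [[0, 1, 1/2], [0, 2, 3/2], [-1, -8, -13/2]].
Y = CB⁻¹ = [[-32, 25, 3], [-22, 23, 3]] · [[0, 1, 1/2], [0, 2, 3/2], [-1, -8, -13/2]] = [[-3, -6, 2], [-3, 0, 4]].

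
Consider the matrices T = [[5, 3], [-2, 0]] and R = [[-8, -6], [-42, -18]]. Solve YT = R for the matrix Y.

Y = [[-2, -1], [-6, 6]]

Right-multiplying both sides by T⁻¹ gives Y = RT⁻¹.
det T = 6; the adjugate gives T⁻¹ = [[0, -1/2], [1/3, 5/6]].
Y = RT⁻¹ = [[-8, -6], [-42, -18]] · [[0, -1/2], [1/3, 5/6]] = [[-2, -1], [-6, 6]].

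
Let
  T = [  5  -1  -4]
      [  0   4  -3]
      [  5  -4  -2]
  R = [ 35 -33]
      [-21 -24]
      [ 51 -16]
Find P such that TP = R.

P = [[5, -4], [-6, -3], [-1, 4]]

Since T multiplies P on the left, P = T⁻¹R.
det T = -5; the adjugate gives T⁻¹ = [[4, -14/5, -19/5], [3, -2, -3], [4, -3, -4]].
P = T⁻¹R = [[4, -14/5, -19/5], [3, -2, -3], [4, -3, -4]] · [[35, -33], [-21, -24], [51, -16]] = [[5, -4], [-6, -3], [-1, 4]].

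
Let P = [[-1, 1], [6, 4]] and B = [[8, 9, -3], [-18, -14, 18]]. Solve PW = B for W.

W = [[-5, -5, 3], [3, 4, 0]]

P is on the left of W, so left-multiply by P⁻¹: W = P⁻¹B.
det P = -10; the adjugate gives P⁻¹ = [[-2/5, 1/10], [3/5, 1/10]].
W = P⁻¹B = [[-2/5, 1/10], [3/5, 1/10]] · [[8, 9, -3], [-18, -14, 18]] = [[-5, -5, 3], [3, 4, 0]].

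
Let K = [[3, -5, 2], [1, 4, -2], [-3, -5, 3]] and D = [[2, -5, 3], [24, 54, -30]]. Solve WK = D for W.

Right-multiplying both sides by K⁻¹ gives W = DK⁻¹.
det K = 5; the adjugate gives K⁻¹ = [[2/5, 1, 2/5], [3/5, 3, 8/5], [7/5, 6, 17/5]].
W = DK⁻¹ = [[2, -5, 3], [24, 54, -30]] · [[2/5, 1, 2/5], [3/5, 3, 8/5], [7/5, 6, 17/5]] = [[2, 5, 3], [0, 6, -6]].

W = [[2, 5, 3], [0, 6, -6]]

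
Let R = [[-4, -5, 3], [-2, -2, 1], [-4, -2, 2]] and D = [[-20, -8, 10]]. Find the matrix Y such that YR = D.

Since R sits to the right of Y, Y = DR⁻¹.
det R = -4, so R⁻¹ = [[1/2, -1, -1/4], [0, -1, 1/2], [1, -3, 1/2]].
Y = DR⁻¹ = [[-20, -8, 10]] · [[1/2, -1, -1/4], [0, -1, 1/2], [1, -3, 1/2]] = [[0, -2, 6]].

Y = [[0, -2, 6]]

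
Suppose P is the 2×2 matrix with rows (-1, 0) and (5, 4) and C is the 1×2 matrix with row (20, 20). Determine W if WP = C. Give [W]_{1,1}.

5

Right-multiplying both sides by P⁻¹ gives W = CP⁻¹.
det P = -4; the adjugate gives P⁻¹ = [[-1, 0], [5/4, 1/4]].
W = CP⁻¹ = [[20, 20]] · [[-1, 0], [5/4, 1/4]] = [[5, 5]].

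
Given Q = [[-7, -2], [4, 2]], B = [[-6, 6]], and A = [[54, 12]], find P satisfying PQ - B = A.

P = [[-4, 5]]

PQ = A + B = [[48, 18]].
Q is on the right of P, so right-multiply by Q⁻¹: P = (A + B)Q⁻¹.
det Q = -6; the adjugate gives Q⁻¹ = [[-1/3, -1/3], [2/3, 7/6]].
P = (A + B)Q⁻¹ = [[-4, 5]].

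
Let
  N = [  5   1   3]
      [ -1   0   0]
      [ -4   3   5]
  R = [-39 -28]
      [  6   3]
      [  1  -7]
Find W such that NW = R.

W = [[-6, -3], [-6, 2], [-1, -5]]

N is on the left of W, so left-multiply by N⁻¹: W = N⁻¹R.
det N = -4, so N⁻¹ = [[0, -1, 0], [-5/4, -37/4, 3/4], [3/4, 19/4, -1/4]].
W = N⁻¹R = [[0, -1, 0], [-5/4, -37/4, 3/4], [3/4, 19/4, -1/4]] · [[-39, -28], [6, 3], [1, -7]] = [[-6, -3], [-6, 2], [-1, -5]].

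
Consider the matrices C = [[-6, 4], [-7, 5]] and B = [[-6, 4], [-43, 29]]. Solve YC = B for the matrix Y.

Y = [[1, 0], [6, 1]]

C is on the right of Y, so right-multiply by C⁻¹: Y = BC⁻¹.
det C = -2, so C⁻¹ = [[-5/2, 2], [-7/2, 3]].
Y = BC⁻¹ = [[-6, 4], [-43, 29]] · [[-5/2, 2], [-7/2, 3]] = [[1, 0], [6, 1]].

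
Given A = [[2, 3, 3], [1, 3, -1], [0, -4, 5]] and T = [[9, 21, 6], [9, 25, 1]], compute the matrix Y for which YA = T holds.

Y = [[6, -3, -3], [6, -3, -4]]

A is on the right of Y, so right-multiply by A⁻¹: Y = TA⁻¹.
det A = -5, so A⁻¹ = [[-11/5, 27/5, 12/5], [1, -2, -1], [4/5, -8/5, -3/5]].
Y = TA⁻¹ = [[9, 21, 6], [9, 25, 1]] · [[-11/5, 27/5, 12/5], [1, -2, -1], [4/5, -8/5, -3/5]] = [[6, -3, -3], [6, -3, -4]].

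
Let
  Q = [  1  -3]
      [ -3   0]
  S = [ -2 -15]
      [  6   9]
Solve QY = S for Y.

Since Q multiplies Y on the left, Y = Q⁻¹S.
det Q = -9, so Q⁻¹ = [[0, -1/3], [-1/3, -1/9]].
Y = Q⁻¹S = [[0, -1/3], [-1/3, -1/9]] · [[-2, -15], [6, 9]] = [[-2, -3], [0, 4]].

Y = [[-2, -3], [0, 4]]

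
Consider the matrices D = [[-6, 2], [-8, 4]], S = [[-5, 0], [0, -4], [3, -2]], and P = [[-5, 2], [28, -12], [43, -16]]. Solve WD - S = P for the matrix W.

W = [[3, -1], [2, -5], [-5, -2]]

WD = P + S = [[-10, 2], [28, -16], [46, -18]].
Since D sits to the right of W, W = (P + S)D⁻¹.
D has determinant -8; D⁻¹ = [[-1/2, 1/4], [-1, 3/4]].
W = (P + S)D⁻¹ = [[3, -1], [2, -5], [-5, -2]].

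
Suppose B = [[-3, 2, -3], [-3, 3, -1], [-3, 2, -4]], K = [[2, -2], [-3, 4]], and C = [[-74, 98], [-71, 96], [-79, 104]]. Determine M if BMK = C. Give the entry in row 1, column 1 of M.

M = B⁻¹CK⁻¹ (apply B⁻¹ on the left and K⁻¹ on the right).
det B = 3; the adjugate gives B⁻¹ = [[-10/3, 2/3, 7/3], [-3, 1, 2], [1, 0, -1]].
det K = 2; the adjugate gives K⁻¹ = [[2, 1], [3/2, 1]].
B⁻¹C = [[15, -20], [-7, 10], [5, -6]].
M = (B⁻¹C)K⁻¹ = [[0, -5], [1, 3], [1, -1]].

0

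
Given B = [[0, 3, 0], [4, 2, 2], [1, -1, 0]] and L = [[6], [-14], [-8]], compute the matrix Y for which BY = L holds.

Y = [[-6], [2], [3]]

Since B multiplies Y on the left, Y = B⁻¹L.
B has determinant 6; B⁻¹ = [[1/3, 0, 1], [1/3, 0, 0], [-1, 1/2, -2]].
Y = B⁻¹L = [[1/3, 0, 1], [1/3, 0, 0], [-1, 1/2, -2]] · [[6], [-14], [-8]] = [[-6], [2], [3]].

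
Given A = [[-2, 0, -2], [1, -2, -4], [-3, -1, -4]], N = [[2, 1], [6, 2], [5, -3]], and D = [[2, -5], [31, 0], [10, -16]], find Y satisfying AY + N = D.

AY = D − N = [[0, -6], [25, -2], [5, -13]].
Since A multiplies Y on the left, Y = A⁻¹(D − N).
det A = 6; the adjugate gives A⁻¹ = [[2/3, 1/3, -2/3], [8/3, 1/3, -5/3], [-7/6, -1/3, 2/3]].
Y = A⁻¹(D − N) = [[5, 4], [0, 5], [-5, -1]].

Y = [[5, 4], [0, 5], [-5, -1]]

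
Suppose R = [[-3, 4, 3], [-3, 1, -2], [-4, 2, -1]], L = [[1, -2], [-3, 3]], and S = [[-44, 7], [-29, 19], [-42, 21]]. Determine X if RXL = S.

X = R⁻¹SL⁻¹ (apply R⁻¹ on the left and L⁻¹ on the right).
det R = 5; the adjugate gives R⁻¹ = [[3/5, 2, -11/5], [1, 3, -3], [-2/5, -2, 9/5]].
L has determinant -3; L⁻¹ = [[-1, -2/3], [-1, -1/3]].
R⁻¹S = [[8, -4], [-5, 1], [0, -3]].
X = (R⁻¹S)L⁻¹ = [[-4, -4], [4, 3], [3, 1]].

X = [[-4, -4], [4, 3], [3, 1]]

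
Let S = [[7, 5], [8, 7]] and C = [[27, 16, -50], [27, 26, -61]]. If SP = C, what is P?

S is on the left of P, so left-multiply by S⁻¹: P = S⁻¹C.
det S = 9; the adjugate gives S⁻¹ = [[7/9, -5/9], [-8/9, 7/9]].
P = S⁻¹C = [[7/9, -5/9], [-8/9, 7/9]] · [[27, 16, -50], [27, 26, -61]] = [[6, -2, -5], [-3, 6, -3]].

P = [[6, -2, -5], [-3, 6, -3]]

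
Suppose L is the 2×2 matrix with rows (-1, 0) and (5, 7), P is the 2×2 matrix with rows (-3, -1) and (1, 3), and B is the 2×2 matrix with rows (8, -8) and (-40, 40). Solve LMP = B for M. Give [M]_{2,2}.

Left-multiply by L⁻¹ and right-multiply by P⁻¹: M = L⁻¹BP⁻¹.
det L = -7; the adjugate gives L⁻¹ = [[-1, 0], [5/7, 1/7]].
det P = -8; the adjugate gives P⁻¹ = [[-3/8, -1/8], [1/8, 3/8]].
L⁻¹B = [[-8, 8], [0, 0]].
M = (L⁻¹B)P⁻¹ = [[4, 4], [0, 0]].

0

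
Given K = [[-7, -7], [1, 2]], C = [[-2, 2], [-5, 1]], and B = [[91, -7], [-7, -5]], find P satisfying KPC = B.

Isolating P: multiply by K⁻¹ from the left and C⁻¹ from the right, so P = K⁻¹BC⁻¹.
det K = -7; the adjugate gives K⁻¹ = [[-2/7, -1], [1/7, 1]].
det C = 8; the adjugate gives C⁻¹ = [[1/8, -1/4], [5/8, -1/4]].
K⁻¹B = [[-19, 7], [6, -6]].
P = (K⁻¹B)C⁻¹ = [[2, 3], [-3, 0]].

P = [[2, 3], [-3, 0]]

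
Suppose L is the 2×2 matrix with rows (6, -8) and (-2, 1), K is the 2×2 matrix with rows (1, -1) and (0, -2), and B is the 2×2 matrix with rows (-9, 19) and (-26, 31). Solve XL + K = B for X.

X = [[-3, -4], [-4, 1]]

XL = B − K = [[-10, 20], [-26, 33]].
L is on the right of X, so right-multiply by L⁻¹: X = (B − K)L⁻¹.
det L = -10, so L⁻¹ = [[-1/10, -4/5], [-1/5, -3/5]].
X = (B − K)L⁻¹ = [[-3, -4], [-4, 1]].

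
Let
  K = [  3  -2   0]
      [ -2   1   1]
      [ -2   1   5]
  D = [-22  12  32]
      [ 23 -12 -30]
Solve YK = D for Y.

K is on the right of Y, so right-multiply by K⁻¹: Y = DK⁻¹.
det K = -4; the adjugate gives K⁻¹ = [[-1, -5/2, 1/2], [-2, -15/4, 3/4], [0, -1/4, 1/4]].
Y = DK⁻¹ = [[-22, 12, 32], [23, -12, -30]] · [[-1, -5/2, 1/2], [-2, -15/4, 3/4], [0, -1/4, 1/4]] = [[-2, 2, 6], [1, -5, -5]].

Y = [[-2, 2, 6], [1, -5, -5]]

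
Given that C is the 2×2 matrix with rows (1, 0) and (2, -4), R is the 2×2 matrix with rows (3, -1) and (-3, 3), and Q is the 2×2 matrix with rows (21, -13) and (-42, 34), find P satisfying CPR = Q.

Isolating P: multiply by C⁻¹ from the left and R⁻¹ from the right, so P = C⁻¹QR⁻¹.
det C = -4, so C⁻¹ = [[1, 0], [1/2, -1/4]].
det R = 6; the adjugate gives R⁻¹ = [[1/2, 1/6], [1/2, 1/2]].
C⁻¹Q = [[21, -13], [21, -15]].
P = (C⁻¹Q)R⁻¹ = [[4, -3], [3, -4]].

P = [[4, -3], [3, -4]]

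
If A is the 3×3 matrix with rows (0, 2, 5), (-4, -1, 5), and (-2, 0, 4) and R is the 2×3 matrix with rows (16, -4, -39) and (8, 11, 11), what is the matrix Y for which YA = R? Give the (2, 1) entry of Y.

A is on the right of Y, so right-multiply by A⁻¹: Y = RA⁻¹.
det A = 2, so A⁻¹ = [[-2, -4, 15/2], [3, 5, -10], [-1, -2, 4]].
Y = RA⁻¹ = [[16, -4, -39], [8, 11, 11]] · [[-2, -4, 15/2], [3, 5, -10], [-1, -2, 4]] = [[-5, -6, 4], [6, 1, -6]].

6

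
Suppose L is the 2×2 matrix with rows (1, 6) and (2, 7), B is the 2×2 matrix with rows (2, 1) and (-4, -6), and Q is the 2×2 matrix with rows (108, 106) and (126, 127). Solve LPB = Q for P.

P = [[-2, -1], [5, -2]]

P = L⁻¹QB⁻¹ (apply L⁻¹ on the left and B⁻¹ on the right).
det L = -5; the adjugate gives L⁻¹ = [[-7/5, 6/5], [2/5, -1/5]].
B has determinant -8; B⁻¹ = [[3/4, 1/8], [-1/2, -1/4]].
L⁻¹Q = [[0, 4], [18, 17]].
P = (L⁻¹Q)B⁻¹ = [[-2, -1], [5, -2]].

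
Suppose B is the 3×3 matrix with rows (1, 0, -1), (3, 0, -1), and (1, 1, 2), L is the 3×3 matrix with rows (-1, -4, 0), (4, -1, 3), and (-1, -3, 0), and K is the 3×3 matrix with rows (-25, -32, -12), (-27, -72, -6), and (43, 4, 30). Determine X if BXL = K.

Isolating X: multiply by B⁻¹ from the left and L⁻¹ from the right, so X = B⁻¹KL⁻¹.
det B = -2; the adjugate gives B⁻¹ = [[-1/2, 1/2, 0], [7/2, -3/2, 1], [-3/2, 1/2, 0]].
L has determinant 3; L⁻¹ = [[3, 0, -4], [-1, 0, 1], [-13/3, 1/3, 17/3]].
B⁻¹K = [[-1, -20, 3], [-4, 0, -3], [24, 12, 15]].
X = (B⁻¹K)L⁻¹ = [[4, 1, 1], [1, -1, -1], [-5, 5, 1]].

X = [[4, 1, 1], [1, -1, -1], [-5, 5, 1]]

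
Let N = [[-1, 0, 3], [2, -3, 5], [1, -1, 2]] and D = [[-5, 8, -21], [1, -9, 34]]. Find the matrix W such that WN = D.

N is on the right of W, so right-multiply by N⁻¹: W = DN⁻¹.
det N = 4, so N⁻¹ = [[-1/4, -3/4, 9/4], [1/4, -5/4, 11/4], [1/4, -1/4, 3/4]].
W = DN⁻¹ = [[-5, 8, -21], [1, -9, 34]] · [[-1/4, -3/4, 9/4], [1/4, -5/4, 11/4], [1/4, -1/4, 3/4]] = [[-2, -1, -5], [6, 2, 3]].

W = [[-2, -1, -5], [6, 2, 3]]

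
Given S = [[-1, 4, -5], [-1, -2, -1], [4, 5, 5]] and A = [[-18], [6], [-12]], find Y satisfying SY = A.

Since S multiplies Y on the left, Y = S⁻¹A.
S has determinant -6; S⁻¹ = [[5/6, 15/2, 7/3], [-1/6, -5/2, -2/3], [-1/2, -7/2, -1]].
Y = S⁻¹A = [[5/6, 15/2, 7/3], [-1/6, -5/2, -2/3], [-1/2, -7/2, -1]] · [[-18], [6], [-12]] = [[2], [-4], [0]].

Y = [[2], [-4], [0]]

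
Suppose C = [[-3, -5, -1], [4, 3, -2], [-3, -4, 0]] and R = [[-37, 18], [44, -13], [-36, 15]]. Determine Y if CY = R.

Y = [[4, -1], [6, -3], [-5, 0]]

C is on the left of Y, so left-multiply by C⁻¹: Y = C⁻¹R.
C has determinant 1; C⁻¹ = [[-8, 4, 13], [6, -3, -10], [-7, 3, 11]].
Y = C⁻¹R = [[-8, 4, 13], [6, -3, -10], [-7, 3, 11]] · [[-37, 18], [44, -13], [-36, 15]] = [[4, -1], [6, -3], [-5, 0]].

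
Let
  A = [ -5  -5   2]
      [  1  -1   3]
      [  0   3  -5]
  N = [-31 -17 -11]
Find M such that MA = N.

A is on the right of M, so right-multiply by A⁻¹: M = NA⁻¹.
det A = 1, so A⁻¹ = [[-4, -19, -13], [5, 25, 17], [3, 15, 10]].
M = NA⁻¹ = [[-31, -17, -11]] · [[-4, -19, -13], [5, 25, 17], [3, 15, 10]] = [[6, -1, 4]].

M = [[6, -1, 4]]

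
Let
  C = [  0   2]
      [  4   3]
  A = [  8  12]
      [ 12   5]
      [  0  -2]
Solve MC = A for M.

Since C sits to the right of M, M = AC⁻¹.
C has determinant -8; C⁻¹ = [[-3/8, 1/4], [1/2, 0]].
M = AC⁻¹ = [[8, 12], [12, 5], [0, -2]] · [[-3/8, 1/4], [1/2, 0]] = [[3, 2], [-2, 3], [-1, 0]].

M = [[3, 2], [-2, 3], [-1, 0]]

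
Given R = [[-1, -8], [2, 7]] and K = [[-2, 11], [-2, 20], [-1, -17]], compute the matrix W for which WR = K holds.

R is on the right of W, so right-multiply by R⁻¹: W = KR⁻¹.
R has determinant 9; R⁻¹ = [[7/9, 8/9], [-2/9, -1/9]].
W = KR⁻¹ = [[-2, 11], [-2, 20], [-1, -17]] · [[7/9, 8/9], [-2/9, -1/9]] = [[-4, -3], [-6, -4], [3, 1]].

W = [[-4, -3], [-6, -4], [3, 1]]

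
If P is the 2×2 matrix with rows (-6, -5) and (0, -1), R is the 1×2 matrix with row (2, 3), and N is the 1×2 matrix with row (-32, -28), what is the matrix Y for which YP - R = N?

Y = [[5, 0]]

YP = N + R = [[-30, -25]].
Right-multiplying both sides by P⁻¹ gives Y = (N + R)P⁻¹.
det P = 6; the adjugate gives P⁻¹ = [[-1/6, 5/6], [0, -1]].
Y = (N + R)P⁻¹ = [[5, 0]].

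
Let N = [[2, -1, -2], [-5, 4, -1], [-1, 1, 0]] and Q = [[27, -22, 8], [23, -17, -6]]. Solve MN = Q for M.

Right-multiplying both sides by N⁻¹ gives M = QN⁻¹.
det N = 3, so N⁻¹ = [[1/3, -2/3, 3], [1/3, -2/3, 4], [-1/3, -1/3, 1]].
M = QN⁻¹ = [[27, -22, 8], [23, -17, -6]] · [[1/3, -2/3, 3], [1/3, -2/3, 4], [-1/3, -1/3, 1]] = [[-1, -6, 1], [4, -2, -5]].

M = [[-1, -6, 1], [4, -2, -5]]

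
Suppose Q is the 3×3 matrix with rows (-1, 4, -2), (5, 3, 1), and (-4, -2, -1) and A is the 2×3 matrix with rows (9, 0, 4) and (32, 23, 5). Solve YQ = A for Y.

Since Q sits to the right of Y, Y = AQ⁻¹.
det Q = 1, so Q⁻¹ = [[-1, 8, 10], [1, -7, -9], [2, -18, -23]].
Y = AQ⁻¹ = [[9, 0, 4], [32, 23, 5]] · [[-1, 8, 10], [1, -7, -9], [2, -18, -23]] = [[-1, 0, -2], [1, 5, -2]].

Y = [[-1, 0, -2], [1, 5, -2]]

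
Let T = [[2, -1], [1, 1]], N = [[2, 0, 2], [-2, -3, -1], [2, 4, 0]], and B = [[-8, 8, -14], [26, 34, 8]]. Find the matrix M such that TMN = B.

M = [[0, 2, 5], [5, 0, 5]]

Isolating M: multiply by T⁻¹ from the left and N⁻¹ from the right, so M = T⁻¹BN⁻¹.
det T = 3, so T⁻¹ = [[1/3, 1/3], [-1/3, 2/3]].
det N = 4, so N⁻¹ = [[1, 2, 3/2], [-1/2, -1, -1/2], [-1/2, -2, -3/2]].
T⁻¹B = [[6, 14, -2], [20, 20, 10]].
M = (T⁻¹B)N⁻¹ = [[0, 2, 5], [5, 0, 5]].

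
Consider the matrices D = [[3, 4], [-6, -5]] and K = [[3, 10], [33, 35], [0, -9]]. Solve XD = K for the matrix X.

Right-multiplying both sides by D⁻¹ gives X = KD⁻¹.
det D = 9, so D⁻¹ = [[-5/9, -4/9], [2/3, 1/3]].
X = KD⁻¹ = [[3, 10], [33, 35], [0, -9]] · [[-5/9, -4/9], [2/3, 1/3]] = [[5, 2], [5, -3], [-6, -3]].

X = [[5, 2], [5, -3], [-6, -3]]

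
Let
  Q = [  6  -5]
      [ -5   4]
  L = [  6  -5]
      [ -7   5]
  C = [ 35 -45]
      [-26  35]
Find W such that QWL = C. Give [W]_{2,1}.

-2

W = Q⁻¹CL⁻¹ (apply Q⁻¹ on the left and L⁻¹ on the right).
det Q = -1, so Q⁻¹ = [[-4, -5], [-5, -6]].
L has determinant -5; L⁻¹ = [[-1, -1], [-7/5, -6/5]].
Q⁻¹C = [[-10, 5], [-19, 15]].
W = (Q⁻¹C)L⁻¹ = [[3, 4], [-2, 1]].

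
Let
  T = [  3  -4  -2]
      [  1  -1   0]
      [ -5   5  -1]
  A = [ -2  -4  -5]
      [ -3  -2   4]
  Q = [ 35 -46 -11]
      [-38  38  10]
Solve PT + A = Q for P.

PT = Q − A = [[37, -42, -6], [-35, 40, 6]].
T is on the right of P, so right-multiply by T⁻¹: P = (Q − A)T⁻¹.
det T = -1, so T⁻¹ = [[-1, 14, 2], [-1, 13, 2], [0, -5, -1]].
P = (Q − A)T⁻¹ = [[5, 2, -4], [-5, 0, 4]].

P = [[5, 2, -4], [-5, 0, 4]]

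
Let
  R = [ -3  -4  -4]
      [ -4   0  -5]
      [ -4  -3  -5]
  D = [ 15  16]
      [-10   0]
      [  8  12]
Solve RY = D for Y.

Y = [[-5, 0], [-6, -4], [6, 0]]

Left-multiplying both sides by R⁻¹ gives Y = R⁻¹D.
det R = -3; the adjugate gives R⁻¹ = [[5, 8/3, -20/3], [0, 1/3, -1/3], [-4, -7/3, 16/3]].
Y = R⁻¹D = [[5, 8/3, -20/3], [0, 1/3, -1/3], [-4, -7/3, 16/3]] · [[15, 16], [-10, 0], [8, 12]] = [[-5, 0], [-6, -4], [6, 0]].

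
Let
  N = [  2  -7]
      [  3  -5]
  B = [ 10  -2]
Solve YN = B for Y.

N is on the right of Y, so right-multiply by N⁻¹: Y = BN⁻¹.
N has determinant 11; N⁻¹ = [[-5/11, 7/11], [-3/11, 2/11]].
Y = BN⁻¹ = [[10, -2]] · [[-5/11, 7/11], [-3/11, 2/11]] = [[-4, 6]].

Y = [[-4, 6]]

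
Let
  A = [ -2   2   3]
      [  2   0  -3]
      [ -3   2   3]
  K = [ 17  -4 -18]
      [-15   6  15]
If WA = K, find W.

W = [[3, 4, -5], [-2, -2, 5]]

Since A sits to the right of W, W = KA⁻¹.
det A = 6, so A⁻¹ = [[1, 0, -1], [1/2, 1/2, 0], [2/3, -1/3, -2/3]].
W = KA⁻¹ = [[17, -4, -18], [-15, 6, 15]] · [[1, 0, -1], [1/2, 1/2, 0], [2/3, -1/3, -2/3]] = [[3, 4, -5], [-2, -2, 5]].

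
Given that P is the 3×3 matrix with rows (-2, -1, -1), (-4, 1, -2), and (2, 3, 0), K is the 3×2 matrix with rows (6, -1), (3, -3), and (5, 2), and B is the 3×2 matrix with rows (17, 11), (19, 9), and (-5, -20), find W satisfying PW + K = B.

PW = B − K = [[11, 12], [16, 12], [-10, -22]].
Left-multiplying both sides by P⁻¹ gives W = P⁻¹(B − K).
P has determinant 6; P⁻¹ = [[1, -1/2, 1/2], [-2/3, 1/3, 0], [-7/3, 2/3, -1]].
W = P⁻¹(B − K) = [[-2, -5], [-2, -4], [-5, 2]].

W = [[-2, -5], [-2, -4], [-5, 2]]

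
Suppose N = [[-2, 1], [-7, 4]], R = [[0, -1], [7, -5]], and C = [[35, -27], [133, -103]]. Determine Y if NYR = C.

Y = [[0, -1], [2, 3]]

Isolating Y: multiply by N⁻¹ from the left and R⁻¹ from the right, so Y = N⁻¹CR⁻¹.
det N = -1, so N⁻¹ = [[-4, 1], [-7, 2]].
det R = 7; the adjugate gives R⁻¹ = [[-5/7, 1/7], [-1, 0]].
N⁻¹C = [[-7, 5], [21, -17]].
Y = (N⁻¹C)R⁻¹ = [[0, -1], [2, 3]].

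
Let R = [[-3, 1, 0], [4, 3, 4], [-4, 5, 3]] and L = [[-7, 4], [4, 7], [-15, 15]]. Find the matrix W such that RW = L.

R is on the left of W, so left-multiply by R⁻¹: W = R⁻¹L.
det R = 5, so R⁻¹ = [[-11/5, -3/5, 4/5], [-28/5, -9/5, 12/5], [32/5, 11/5, -13/5]].
W = R⁻¹L = [[-11/5, -3/5, 4/5], [-28/5, -9/5, 12/5], [32/5, 11/5, -13/5]] · [[-7, 4], [4, 7], [-15, 15]] = [[1, -1], [-4, 1], [3, 2]].

W = [[1, -1], [-4, 1], [3, 2]]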